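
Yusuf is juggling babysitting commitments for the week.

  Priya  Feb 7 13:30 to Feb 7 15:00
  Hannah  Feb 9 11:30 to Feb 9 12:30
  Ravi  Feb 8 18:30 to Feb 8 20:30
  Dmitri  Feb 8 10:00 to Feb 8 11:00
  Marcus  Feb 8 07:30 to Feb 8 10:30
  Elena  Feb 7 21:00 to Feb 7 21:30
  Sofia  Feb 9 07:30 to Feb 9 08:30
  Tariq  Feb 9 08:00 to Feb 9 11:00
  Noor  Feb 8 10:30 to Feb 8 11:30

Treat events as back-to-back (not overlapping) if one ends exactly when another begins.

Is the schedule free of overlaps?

No

Sorted by start: Priya, Elena, Marcus, Dmitri, Noor, Ravi, Sofia, Tariq, Hannah.
Elena starts after Priya ends, so nothing later overlaps Priya either.
Marcus starts after Elena ends, so nothing later overlaps Elena either.
Dmitri starts before Marcus ends → Marcus and Dmitri overlap.
That's a conflict, so the schedule is not conflict-free.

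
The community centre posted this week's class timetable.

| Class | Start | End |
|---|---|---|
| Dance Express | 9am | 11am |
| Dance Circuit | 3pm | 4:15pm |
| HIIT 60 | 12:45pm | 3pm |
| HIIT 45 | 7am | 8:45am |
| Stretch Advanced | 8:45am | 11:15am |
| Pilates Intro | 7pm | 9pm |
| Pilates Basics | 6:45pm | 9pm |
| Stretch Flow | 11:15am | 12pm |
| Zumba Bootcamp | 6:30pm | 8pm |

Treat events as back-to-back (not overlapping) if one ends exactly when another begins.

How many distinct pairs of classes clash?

Sorted by start: HIIT 45, Stretch Advanced, Dance Express, Stretch Flow, HIIT 60, Dance Circuit, Zumba Bootcamp, Pilates Basics, Pilates Intro.
Stretch Advanced starts exactly when HIIT 45 ends (back-to-back, no overlap) — done with HIIT 45.
Dance Express starts before Stretch Advanced ends → Stretch Advanced and Dance Express overlap.
Stretch Flow starts exactly when Stretch Advanced ends (back-to-back, no overlap) — done with Stretch Advanced.
Stretch Flow starts after Dance Express ends — done with Dance Express.
HIIT 60 starts after Stretch Flow ends — done with Stretch Flow.
Dance Circuit starts exactly when HIIT 60 ends (back-to-back, no overlap) — done with HIIT 60.
Zumba Bootcamp starts after Dance Circuit ends — done with Dance Circuit.
Pilates Basics starts before Zumba Bootcamp ends → Zumba Bootcamp and Pilates Basics overlap.
Pilates Intro starts before Zumba Bootcamp ends → Zumba Bootcamp and Pilates Intro overlap.
Pilates Intro starts before Pilates Basics ends → Pilates Basics and Pilates Intro overlap.
Overlapping pairs: Dance Express & Stretch Advanced, Pilates Basics & Pilates Intro, Pilates Basics & Zumba Bootcamp, Pilates Intro & Zumba Bootcamp — 4 in total.

4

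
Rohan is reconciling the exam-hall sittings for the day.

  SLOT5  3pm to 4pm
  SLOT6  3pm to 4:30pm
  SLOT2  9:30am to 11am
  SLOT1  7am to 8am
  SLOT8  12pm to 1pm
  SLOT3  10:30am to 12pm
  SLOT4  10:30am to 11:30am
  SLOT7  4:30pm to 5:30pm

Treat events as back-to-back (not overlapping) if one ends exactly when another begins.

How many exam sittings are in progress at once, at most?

Sort all start/end points and keep a running count:
7am start SLOT1 → 1
8am end SLOT1 → 0
9:30am start SLOT2 → 1
10:30am start SLOT3 → 2
10:30am start SLOT4 → 3
11am end SLOT2 → 2
11:30am end SLOT4 → 1
12pm end SLOT3 → 0
12pm start SLOT8 → 1
1pm end SLOT8 → 0
3pm start SLOT5 → 1
3pm start SLOT6 → 2
4pm end SLOT5 → 1
4:30pm end SLOT6 → 0
4:30pm start SLOT7 → 1
5:30pm end SLOT7 → 0
Peak is 3, at 10:30am (SLOT2, SLOT3, SLOT4).

3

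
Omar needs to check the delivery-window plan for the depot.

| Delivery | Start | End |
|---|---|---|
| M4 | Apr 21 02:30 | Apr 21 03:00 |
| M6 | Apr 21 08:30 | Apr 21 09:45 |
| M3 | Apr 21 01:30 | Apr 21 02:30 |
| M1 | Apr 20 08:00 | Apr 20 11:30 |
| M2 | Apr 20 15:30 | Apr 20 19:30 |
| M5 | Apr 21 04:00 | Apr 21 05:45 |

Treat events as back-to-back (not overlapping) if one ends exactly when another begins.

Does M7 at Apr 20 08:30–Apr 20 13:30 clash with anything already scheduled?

Yes — it overlaps M1

M1: starts Apr 20 08:00 before M7 ends Apr 20 13:30, and ends Apr 20 11:30 after M7 starts Apr 20 08:30 → overlap.
M2: starts Apr 20 15:30 at or after M7 ends Apr 20 13:30 → clear.
M3: starts Apr 21 01:30 at or after M7 ends Apr 20 13:30 → clear.
M4: starts Apr 21 02:30 at or after M7 ends Apr 20 13:30 → clear.
M5: starts Apr 21 04:00 at or after M7 ends Apr 20 13:30 → clear.
M6: starts Apr 21 08:30 at or after M7 ends Apr 20 13:30 → clear.
M7 overlaps M1.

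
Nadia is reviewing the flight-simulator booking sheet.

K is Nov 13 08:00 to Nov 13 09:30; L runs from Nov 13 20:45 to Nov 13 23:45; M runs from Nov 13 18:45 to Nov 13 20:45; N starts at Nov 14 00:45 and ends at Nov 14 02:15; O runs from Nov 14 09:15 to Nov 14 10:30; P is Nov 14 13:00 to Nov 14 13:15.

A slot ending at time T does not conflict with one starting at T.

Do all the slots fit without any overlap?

Check each pair: they overlap iff neither finishes before the other starts.
Sorted by start: K, M, L, N, O, P.
M starts after K ends, so nothing later overlaps K either.
L starts exactly when M ends (back-to-back, no overlap), so nothing later overlaps M either.
N starts after L ends, so nothing later overlaps L either.
O starts after N ends, so nothing later overlaps N either.
P starts after O ends.
Every pair is clear; the schedule has no overlaps.

Yes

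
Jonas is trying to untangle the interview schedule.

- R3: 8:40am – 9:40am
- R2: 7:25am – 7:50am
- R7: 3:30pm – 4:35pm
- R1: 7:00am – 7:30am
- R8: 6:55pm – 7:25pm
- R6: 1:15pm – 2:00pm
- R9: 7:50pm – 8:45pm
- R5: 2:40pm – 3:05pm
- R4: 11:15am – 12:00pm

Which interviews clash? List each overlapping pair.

Two intervals overlap when each starts before the other ends.
Sorted by start: R1, R2, R3, R4, R6, R5, R7, R8, R9.
R2 starts before R1 ends → R1 and R2 overlap.
R3 starts after R1 ends, so nothing later overlaps R1 either.
R3 starts after R2 ends, so nothing later overlaps R2 either.
R4 starts after R3 ends, so nothing later overlaps R3 either.
R6 starts after R4 ends, so nothing later overlaps R4 either.
R5 starts after R6 ends, so nothing later overlaps R6 either.
R7 starts after R5 ends, so nothing later overlaps R5 either.
R8 starts after R7 ends, so nothing later overlaps R7 either.
R9 starts after R8 ends.

R1 & R2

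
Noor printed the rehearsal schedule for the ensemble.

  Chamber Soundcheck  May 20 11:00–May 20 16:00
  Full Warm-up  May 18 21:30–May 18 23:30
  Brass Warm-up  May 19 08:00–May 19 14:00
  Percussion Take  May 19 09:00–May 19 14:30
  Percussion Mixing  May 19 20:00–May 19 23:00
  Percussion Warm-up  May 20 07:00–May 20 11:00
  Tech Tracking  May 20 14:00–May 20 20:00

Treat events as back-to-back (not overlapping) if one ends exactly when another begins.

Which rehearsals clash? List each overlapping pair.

Brass Warm-up & Percussion Take, Chamber Soundcheck & Tech Tracking

Sorted by start: Full Warm-up, Brass Warm-up, Percussion Take, Percussion Mixing, Percussion Warm-up, Chamber Soundcheck, Tech Tracking.
Brass Warm-up starts after Full Warm-up ends, so nothing later overlaps Full Warm-up either.
Percussion Take starts before Brass Warm-up ends → Brass Warm-up and Percussion Take overlap.
Percussion Mixing starts after Brass Warm-up ends, so nothing later overlaps Brass Warm-up either.
Percussion Mixing starts after Percussion Take ends, so nothing later overlaps Percussion Take either.
Percussion Warm-up starts after Percussion Mixing ends, so nothing later overlaps Percussion Mixing either.
Chamber Soundcheck starts exactly when Percussion Warm-up ends (back-to-back, no overlap), so nothing later overlaps Percussion Warm-up either.
Tech Tracking starts before Chamber Soundcheck ends → Chamber Soundcheck and Tech Tracking overlap.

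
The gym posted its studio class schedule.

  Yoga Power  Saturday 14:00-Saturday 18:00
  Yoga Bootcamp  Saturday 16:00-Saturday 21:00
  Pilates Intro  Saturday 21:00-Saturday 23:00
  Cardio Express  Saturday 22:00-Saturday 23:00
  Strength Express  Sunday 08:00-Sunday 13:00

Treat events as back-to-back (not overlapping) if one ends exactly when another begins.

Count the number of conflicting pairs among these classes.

Sorted by start: Yoga Power, Yoga Bootcamp, Pilates Intro, Cardio Express, Strength Express.
Yoga Bootcamp starts before Yoga Power ends → Yoga Power and Yoga Bootcamp overlap.
Pilates Intro starts after Yoga Power ends, so Yoga Power has no further overlaps.
Pilates Intro starts exactly when Yoga Bootcamp ends (back-to-back, no overlap), so Yoga Bootcamp has no further overlaps.
Cardio Express starts before Pilates Intro ends → Pilates Intro and Cardio Express overlap.
Strength Express starts after Pilates Intro ends.
Strength Express starts after Cardio Express ends.
Overlapping pairs: Cardio Express & Pilates Intro, Yoga Bootcamp & Yoga Power — 2 in total.

2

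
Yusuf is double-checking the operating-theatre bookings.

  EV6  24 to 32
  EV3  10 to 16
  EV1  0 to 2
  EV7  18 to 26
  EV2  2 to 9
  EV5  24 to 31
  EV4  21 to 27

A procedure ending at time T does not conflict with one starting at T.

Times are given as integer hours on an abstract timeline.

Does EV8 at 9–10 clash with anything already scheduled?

No — it doesn't clash with anything

EV1: ends 2 at or before EV8 starts 9 → clear.
EV2: ends 9 at or before EV8 starts 9 → clear.
EV3: starts 10 at or after EV8 ends 10 → clear.
EV7: starts 18 at or after EV8 ends 10 → clear.
EV4: starts 21 at or after EV8 ends 10 → clear.
EV5: starts 24 at or after EV8 ends 10 → clear.
EV6: starts 24 at or after EV8 ends 10 → clear.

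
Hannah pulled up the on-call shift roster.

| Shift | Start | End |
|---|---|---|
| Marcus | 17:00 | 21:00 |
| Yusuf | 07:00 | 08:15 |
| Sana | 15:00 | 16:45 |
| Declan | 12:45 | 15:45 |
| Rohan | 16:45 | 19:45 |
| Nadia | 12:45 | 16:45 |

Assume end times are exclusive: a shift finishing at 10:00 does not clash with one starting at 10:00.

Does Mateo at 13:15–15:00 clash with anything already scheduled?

Yes — it overlaps Declan, Nadia

Yusuf: ends 08:15 at or before Mateo starts 13:15 → clear.
Declan: starts 12:45 before Mateo ends 15:00, and ends 15:45 after Mateo starts 13:15 → overlap.
Nadia: starts 12:45 before Mateo ends 15:00, and ends 16:45 after Mateo starts 13:15 → overlap.
Sana: starts 15:00 at or after Mateo ends 15:00 → clear.
Rohan: starts 16:45 at or after Mateo ends 15:00 → clear.
Marcus: starts 17:00 at or after Mateo ends 15:00 → clear.
Mateo overlaps Declan, Nadia.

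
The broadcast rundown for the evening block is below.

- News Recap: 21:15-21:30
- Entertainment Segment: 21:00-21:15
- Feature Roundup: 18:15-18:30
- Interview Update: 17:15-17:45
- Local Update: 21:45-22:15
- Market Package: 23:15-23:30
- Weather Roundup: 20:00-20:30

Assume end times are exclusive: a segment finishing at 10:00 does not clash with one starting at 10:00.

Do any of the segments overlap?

Sorted by start: Interview Update, Feature Roundup, Weather Roundup, Entertainment Segment, News Recap, Local Update, Market Package.
Feature Roundup starts after Interview Update ends, so Interview Update has no further overlaps.
Weather Roundup starts after Feature Roundup ends, so Feature Roundup has no further overlaps.
Entertainment Segment starts after Weather Roundup ends, so Weather Roundup has no further overlaps.
News Recap starts exactly when Entertainment Segment ends (back-to-back, no overlap), so Entertainment Segment has no further overlaps.
Local Update starts after News Recap ends, so News Recap has no further overlaps.
Market Package starts after Local Update ends.
Every pair is clear; the schedule has no overlaps.

No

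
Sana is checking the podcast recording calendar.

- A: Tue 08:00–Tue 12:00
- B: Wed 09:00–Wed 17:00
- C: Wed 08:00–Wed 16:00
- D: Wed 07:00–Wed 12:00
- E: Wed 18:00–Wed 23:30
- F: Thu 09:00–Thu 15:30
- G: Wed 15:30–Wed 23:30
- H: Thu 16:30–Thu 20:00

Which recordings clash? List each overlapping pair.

B & C, B & D, B & G, C & D, C & G, E & G

Sorted by start: A, D, C, B, G, E, F, H.
D starts after A ends; A is clear from here.
C starts before D ends → D and C overlap.
B starts before D ends → D and B overlap.
G starts after D ends; D is clear from here.
B starts before C ends → C and B overlap.
G starts before C ends → C and G overlap.
E starts after C ends; C is clear from here.
G starts before B ends → B and G overlap.
E starts after B ends; B is clear from here.
E starts before G ends → G and E overlap.
F starts after G ends; G is clear from here.
F starts after E ends; E is clear from here.
H starts after F ends.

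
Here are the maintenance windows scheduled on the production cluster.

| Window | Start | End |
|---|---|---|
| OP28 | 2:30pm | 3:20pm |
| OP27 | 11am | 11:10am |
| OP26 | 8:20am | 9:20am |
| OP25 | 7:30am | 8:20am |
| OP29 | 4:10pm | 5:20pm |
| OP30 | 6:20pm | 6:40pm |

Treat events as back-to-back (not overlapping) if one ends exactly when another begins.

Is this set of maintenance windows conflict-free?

Yes

Two intervals overlap when each starts before the other ends.
Sorted by start: OP25, OP26, OP27, OP28, OP29, OP30.
OP26 starts exactly when OP25 ends (back-to-back, no overlap), so OP25 has no further overlaps.
OP27 starts after OP26 ends, so OP26 has no further overlaps.
OP28 starts after OP27 ends, so OP27 has no further overlaps.
OP29 starts after OP28 ends, so OP28 has no further overlaps.
OP30 starts after OP29 ends.
Every pair is clear; the schedule has no overlaps.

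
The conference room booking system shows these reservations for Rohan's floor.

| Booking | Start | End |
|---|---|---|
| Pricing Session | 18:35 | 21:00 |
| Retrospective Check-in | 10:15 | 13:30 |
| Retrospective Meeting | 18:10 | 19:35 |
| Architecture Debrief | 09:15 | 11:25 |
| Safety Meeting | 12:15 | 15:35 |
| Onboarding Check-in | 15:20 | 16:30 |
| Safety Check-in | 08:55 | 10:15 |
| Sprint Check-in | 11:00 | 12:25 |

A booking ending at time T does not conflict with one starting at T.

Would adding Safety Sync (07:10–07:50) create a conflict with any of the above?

No — it doesn't clash with anything

Safety Check-in: starts 08:55 at or after Safety Sync ends 07:50 → clear.
Architecture Debrief: starts 09:15 at or after Safety Sync ends 07:50 → clear.
Retrospective Check-in: starts 10:15 at or after Safety Sync ends 07:50 → clear.
Sprint Check-in: starts 11:00 at or after Safety Sync ends 07:50 → clear.
Safety Meeting: starts 12:15 at or after Safety Sync ends 07:50 → clear.
Onboarding Check-in: starts 15:20 at or after Safety Sync ends 07:50 → clear.
Retrospective Meeting: starts 18:10 at or after Safety Sync ends 07:50 → clear.
Pricing Session: starts 18:35 at or after Safety Sync ends 07:50 → clear.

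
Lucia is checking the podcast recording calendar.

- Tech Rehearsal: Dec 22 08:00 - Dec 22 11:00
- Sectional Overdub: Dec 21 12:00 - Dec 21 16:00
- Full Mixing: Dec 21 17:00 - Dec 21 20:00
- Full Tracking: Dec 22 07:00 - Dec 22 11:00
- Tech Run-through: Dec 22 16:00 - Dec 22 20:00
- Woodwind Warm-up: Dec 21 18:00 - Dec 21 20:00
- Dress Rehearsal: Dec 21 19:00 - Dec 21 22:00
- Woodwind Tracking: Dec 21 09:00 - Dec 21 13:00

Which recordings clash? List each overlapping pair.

Dress Rehearsal & Full Mixing, Dress Rehearsal & Woodwind Warm-up, Full Mixing & Woodwind Warm-up, Full Tracking & Tech Rehearsal, Sectional Overdub & Woodwind Tracking

Two intervals overlap when each starts before the other ends.
Sorted by start: Woodwind Tracking, Sectional Overdub, Full Mixing, Woodwind Warm-up, Dress Rehearsal, Full Tracking, Tech Rehearsal, Tech Run-through.
Sectional Overdub starts before Woodwind Tracking ends → Woodwind Tracking and Sectional Overdub overlap.
Full Mixing starts after Woodwind Tracking ends, so nothing later overlaps Woodwind Tracking either.
Full Mixing starts after Sectional Overdub ends, so nothing later overlaps Sectional Overdub either.
Woodwind Warm-up starts before Full Mixing ends → Full Mixing and Woodwind Warm-up overlap.
Dress Rehearsal starts before Full Mixing ends → Full Mixing and Dress Rehearsal overlap.
Full Tracking starts after Full Mixing ends, so nothing later overlaps Full Mixing either.
Dress Rehearsal starts before Woodwind Warm-up ends → Woodwind Warm-up and Dress Rehearsal overlap.
Full Tracking starts after Woodwind Warm-up ends, so nothing later overlaps Woodwind Warm-up either.
Full Tracking starts after Dress Rehearsal ends, so nothing later overlaps Dress Rehearsal either.
Tech Rehearsal starts before Full Tracking ends → Full Tracking and Tech Rehearsal overlap.
Tech Run-through starts after Full Tracking ends.
Tech Run-through starts after Tech Rehearsal ends.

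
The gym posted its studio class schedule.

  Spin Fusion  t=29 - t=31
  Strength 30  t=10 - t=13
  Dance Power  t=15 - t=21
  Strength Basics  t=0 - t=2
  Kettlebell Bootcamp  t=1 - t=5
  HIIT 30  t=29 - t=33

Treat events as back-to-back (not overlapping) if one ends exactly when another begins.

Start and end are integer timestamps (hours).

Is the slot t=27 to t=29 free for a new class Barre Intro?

Strength Basics: ends t=2 at or before Barre Intro starts t=27 → clear.
Kettlebell Bootcamp: ends t=5 at or before Barre Intro starts t=27 → clear.
Strength 30: ends t=13 at or before Barre Intro starts t=27 → clear.
Dance Power: ends t=21 at or before Barre Intro starts t=27 → clear.
Spin Fusion: starts t=29 at or after Barre Intro ends t=29 → clear.
HIIT 30: starts t=29 at or after Barre Intro ends t=29 → clear.

Yes — the slot is free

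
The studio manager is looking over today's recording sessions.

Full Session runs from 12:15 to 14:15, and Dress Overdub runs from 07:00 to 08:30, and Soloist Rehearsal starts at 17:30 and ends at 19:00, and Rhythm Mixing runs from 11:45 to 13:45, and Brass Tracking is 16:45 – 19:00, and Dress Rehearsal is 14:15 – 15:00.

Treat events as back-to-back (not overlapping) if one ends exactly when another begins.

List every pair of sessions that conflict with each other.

Brass Tracking & Soloist Rehearsal, Full Session & Rhythm Mixing

Sorted by start: Dress Overdub, Rhythm Mixing, Full Session, Dress Rehearsal, Brass Tracking, Soloist Rehearsal.
Rhythm Mixing starts after Dress Overdub ends, so nothing later overlaps Dress Overdub either.
Full Session starts before Rhythm Mixing ends → Rhythm Mixing and Full Session overlap.
Dress Rehearsal starts after Rhythm Mixing ends, so nothing later overlaps Rhythm Mixing either.
Dress Rehearsal starts exactly when Full Session ends (back-to-back, no overlap), so nothing later overlaps Full Session either.
Brass Tracking starts after Dress Rehearsal ends, so nothing later overlaps Dress Rehearsal either.
Soloist Rehearsal starts before Brass Tracking ends → Brass Tracking and Soloist Rehearsal overlap.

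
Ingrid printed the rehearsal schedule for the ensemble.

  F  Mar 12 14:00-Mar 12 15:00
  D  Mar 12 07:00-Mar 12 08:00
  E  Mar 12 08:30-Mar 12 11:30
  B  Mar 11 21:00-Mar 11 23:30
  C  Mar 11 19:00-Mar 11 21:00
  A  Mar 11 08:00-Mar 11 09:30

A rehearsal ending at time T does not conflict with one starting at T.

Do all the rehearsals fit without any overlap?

Check each pair: they overlap iff neither finishes before the other starts.
Sorted by start: A, C, B, D, E, F.
C starts after A ends, so nothing later overlaps A either.
B starts exactly when C ends (back-to-back, no overlap), so nothing later overlaps C either.
D starts after B ends, so nothing later overlaps B either.
E starts after D ends, so nothing later overlaps D either.
F starts after E ends.
Every pair is clear; the schedule has no overlaps.

Yes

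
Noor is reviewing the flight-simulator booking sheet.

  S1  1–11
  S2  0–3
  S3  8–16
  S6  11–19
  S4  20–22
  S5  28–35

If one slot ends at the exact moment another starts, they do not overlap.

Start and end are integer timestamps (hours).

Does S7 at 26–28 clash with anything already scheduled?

S2: ends 3 at or before S7 starts 26 → clear.
S1: ends 11 at or before S7 starts 26 → clear.
S3: ends 16 at or before S7 starts 26 → clear.
S6: ends 19 at or before S7 starts 26 → clear.
S4: ends 22 at or before S7 starts 26 → clear.
S5: starts 28 at or after S7 ends 28 → clear.

No — it doesn't clash with anything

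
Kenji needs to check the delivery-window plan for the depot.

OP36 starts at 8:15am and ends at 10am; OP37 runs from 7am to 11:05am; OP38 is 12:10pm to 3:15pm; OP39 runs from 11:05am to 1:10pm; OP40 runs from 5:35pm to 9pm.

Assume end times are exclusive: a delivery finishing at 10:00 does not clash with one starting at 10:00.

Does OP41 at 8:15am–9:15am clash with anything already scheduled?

OP37: starts 7am before OP41 ends 9:15am, and ends 11:05am after OP41 starts 8:15am → overlap.
OP36: starts 8:15am before OP41 ends 9:15am, and ends 10am after OP41 starts 8:15am → overlap.
OP39: starts 11:05am at or after OP41 ends 9:15am → clear.
OP38: starts 12:10pm at or after OP41 ends 9:15am → clear.
OP40: starts 5:35pm at or after OP41 ends 9:15am → clear.
OP41 overlaps OP36, OP37.

Yes — it overlaps OP36, OP37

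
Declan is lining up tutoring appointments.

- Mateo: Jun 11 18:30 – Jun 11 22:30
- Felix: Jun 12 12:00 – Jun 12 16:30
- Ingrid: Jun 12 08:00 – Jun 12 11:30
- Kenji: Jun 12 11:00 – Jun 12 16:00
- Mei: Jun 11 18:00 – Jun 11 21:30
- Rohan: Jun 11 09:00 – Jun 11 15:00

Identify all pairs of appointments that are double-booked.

Felix & Kenji, Ingrid & Kenji, Mateo & Mei

Two intervals overlap when each starts before the other ends.
Sorted by start: Rohan, Mei, Mateo, Ingrid, Kenji, Felix.
Mei starts after Rohan ends, so nothing later overlaps Rohan either.
Mateo starts before Mei ends → Mei and Mateo overlap.
Ingrid starts after Mei ends, so nothing later overlaps Mei either.
Ingrid starts after Mateo ends, so nothing later overlaps Mateo either.
Kenji starts before Ingrid ends → Ingrid and Kenji overlap.
Felix starts after Ingrid ends.
Felix starts before Kenji ends → Kenji and Felix overlap.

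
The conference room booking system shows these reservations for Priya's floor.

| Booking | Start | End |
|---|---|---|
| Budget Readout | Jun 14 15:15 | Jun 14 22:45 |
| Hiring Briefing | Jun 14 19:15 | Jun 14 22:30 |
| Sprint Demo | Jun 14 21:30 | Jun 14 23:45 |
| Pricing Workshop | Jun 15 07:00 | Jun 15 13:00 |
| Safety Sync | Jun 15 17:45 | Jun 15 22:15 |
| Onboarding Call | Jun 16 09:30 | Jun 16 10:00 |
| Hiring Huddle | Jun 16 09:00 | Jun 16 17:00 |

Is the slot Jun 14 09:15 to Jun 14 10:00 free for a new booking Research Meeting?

Budget Readout: starts Jun 14 15:15 at or after Research Meeting ends Jun 14 10:00 → clear.
Hiring Briefing: starts Jun 14 19:15 at or after Research Meeting ends Jun 14 10:00 → clear.
Sprint Demo: starts Jun 14 21:30 at or after Research Meeting ends Jun 14 10:00 → clear.
Pricing Workshop: starts Jun 15 07:00 at or after Research Meeting ends Jun 14 10:00 → clear.
Safety Sync: starts Jun 15 17:45 at or after Research Meeting ends Jun 14 10:00 → clear.
Hiring Huddle: starts Jun 16 09:00 at or after Research Meeting ends Jun 14 10:00 → clear.
Onboarding Call: starts Jun 16 09:30 at or after Research Meeting ends Jun 14 10:00 → clear.

Yes — the slot is free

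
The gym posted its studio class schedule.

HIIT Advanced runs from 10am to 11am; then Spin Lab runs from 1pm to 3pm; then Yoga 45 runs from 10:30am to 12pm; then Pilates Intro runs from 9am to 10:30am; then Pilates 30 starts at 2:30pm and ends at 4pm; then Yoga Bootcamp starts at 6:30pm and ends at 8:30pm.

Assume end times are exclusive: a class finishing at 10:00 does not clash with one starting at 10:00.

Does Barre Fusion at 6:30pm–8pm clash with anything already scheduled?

Yes — it overlaps Yoga Bootcamp

Pilates Intro: ends 10:30am at or before Barre Fusion starts 6:30pm → clear.
HIIT Advanced: ends 11am at or before Barre Fusion starts 6:30pm → clear.
Yoga 45: ends 12pm at or before Barre Fusion starts 6:30pm → clear.
Spin Lab: ends 3pm at or before Barre Fusion starts 6:30pm → clear.
Pilates 30: ends 4pm at or before Barre Fusion starts 6:30pm → clear.
Yoga Bootcamp: starts 6:30pm before Barre Fusion ends 8pm, and ends 8:30pm after Barre Fusion starts 6:30pm → overlap.
Barre Fusion overlaps Yoga Bootcamp.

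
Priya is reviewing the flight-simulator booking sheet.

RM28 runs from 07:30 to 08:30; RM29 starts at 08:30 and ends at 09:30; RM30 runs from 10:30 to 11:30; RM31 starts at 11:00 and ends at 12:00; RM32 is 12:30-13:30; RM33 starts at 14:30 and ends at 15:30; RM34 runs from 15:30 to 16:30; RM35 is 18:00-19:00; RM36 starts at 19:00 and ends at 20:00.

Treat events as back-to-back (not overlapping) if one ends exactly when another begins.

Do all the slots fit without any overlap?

No

Sorted by start: RM28, RM29, RM30, RM31, RM32, RM33, RM34, RM35, RM36.
RM29 starts exactly when RM28 ends (back-to-back, no overlap), so nothing later overlaps RM28 either.
RM30 starts after RM29 ends, so nothing later overlaps RM29 either.
RM31 starts before RM30 ends → RM30 and RM31 overlap.
That's a conflict, so the schedule is not conflict-free.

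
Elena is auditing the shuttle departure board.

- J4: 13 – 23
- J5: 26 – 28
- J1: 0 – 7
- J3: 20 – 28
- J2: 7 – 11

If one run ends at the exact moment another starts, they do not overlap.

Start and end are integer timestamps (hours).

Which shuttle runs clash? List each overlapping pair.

Sorted by start: J1, J2, J4, J3, J5.
J2 starts exactly when J1 ends (back-to-back, no overlap) — done with J1.
J4 starts after J2 ends — done with J2.
J3 starts before J4 ends → J4 and J3 overlap.
J5 starts after J4 ends.
J5 starts before J3 ends → J3 and J5 overlap.

J3 & J4, J3 & J5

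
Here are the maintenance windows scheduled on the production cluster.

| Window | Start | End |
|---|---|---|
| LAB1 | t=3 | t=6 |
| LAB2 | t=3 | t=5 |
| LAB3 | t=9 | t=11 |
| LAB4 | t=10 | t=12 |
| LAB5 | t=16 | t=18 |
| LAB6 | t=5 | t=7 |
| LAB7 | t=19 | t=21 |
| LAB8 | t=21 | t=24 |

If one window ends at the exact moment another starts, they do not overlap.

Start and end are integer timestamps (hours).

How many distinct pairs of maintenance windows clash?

3

Sorted by start: LAB1, LAB2, LAB6, LAB3, LAB4, LAB5, LAB7, LAB8.
LAB2 starts before LAB1 ends → LAB1 and LAB2 overlap.
LAB6 starts before LAB1 ends → LAB1 and LAB6 overlap.
LAB3 starts after LAB1 ends; LAB1 is clear from here.
LAB6 starts exactly when LAB2 ends (back-to-back, no overlap); LAB2 is clear from here.
LAB3 starts after LAB6 ends; LAB6 is clear from here.
LAB4 starts before LAB3 ends → LAB3 and LAB4 overlap.
LAB5 starts after LAB3 ends; LAB3 is clear from here.
LAB5 starts after LAB4 ends; LAB4 is clear from here.
LAB7 starts after LAB5 ends; LAB5 is clear from here.
LAB8 starts exactly when LAB7 ends (back-to-back, no overlap).
Overlapping pairs: LAB1 & LAB2, LAB1 & LAB6, LAB3 & LAB4 — 3 in total.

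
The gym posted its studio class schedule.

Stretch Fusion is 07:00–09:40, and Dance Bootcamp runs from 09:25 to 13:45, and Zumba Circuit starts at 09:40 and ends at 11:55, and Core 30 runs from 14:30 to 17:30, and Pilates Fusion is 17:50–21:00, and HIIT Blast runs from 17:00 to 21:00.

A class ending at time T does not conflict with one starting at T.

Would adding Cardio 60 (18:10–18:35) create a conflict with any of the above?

Stretch Fusion: ends 09:40 at or before Cardio 60 starts 18:10 → clear.
Dance Bootcamp: ends 13:45 at or before Cardio 60 starts 18:10 → clear.
Zumba Circuit: ends 11:55 at or before Cardio 60 starts 18:10 → clear.
Core 30: ends 17:30 at or before Cardio 60 starts 18:10 → clear.
HIIT Blast: starts 17:00 before Cardio 60 ends 18:35, and ends 21:00 after Cardio 60 starts 18:10 → overlap.
Pilates Fusion: starts 17:50 before Cardio 60 ends 18:35, and ends 21:00 after Cardio 60 starts 18:10 → overlap.
Cardio 60 overlaps Pilates Fusion, HIIT Blast.

Yes — it overlaps HIIT Blast, Pilates Fusion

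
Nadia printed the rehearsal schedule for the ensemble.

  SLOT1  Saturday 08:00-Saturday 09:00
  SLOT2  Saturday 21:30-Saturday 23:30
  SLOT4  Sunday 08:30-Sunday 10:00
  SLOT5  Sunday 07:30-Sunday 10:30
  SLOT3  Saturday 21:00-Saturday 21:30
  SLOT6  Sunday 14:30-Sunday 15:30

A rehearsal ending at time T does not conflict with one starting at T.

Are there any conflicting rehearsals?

Yes

Sorted by start: SLOT1, SLOT3, SLOT2, SLOT5, SLOT4, SLOT6.
SLOT3 starts after SLOT1 ends; SLOT1 is clear from here.
SLOT2 starts exactly when SLOT3 ends (back-to-back, no overlap); SLOT3 is clear from here.
SLOT5 starts after SLOT2 ends; SLOT2 is clear from here.
SLOT4 starts before SLOT5 ends → SLOT5 and SLOT4 overlap.
That's a conflict, so the schedule is not conflict-free.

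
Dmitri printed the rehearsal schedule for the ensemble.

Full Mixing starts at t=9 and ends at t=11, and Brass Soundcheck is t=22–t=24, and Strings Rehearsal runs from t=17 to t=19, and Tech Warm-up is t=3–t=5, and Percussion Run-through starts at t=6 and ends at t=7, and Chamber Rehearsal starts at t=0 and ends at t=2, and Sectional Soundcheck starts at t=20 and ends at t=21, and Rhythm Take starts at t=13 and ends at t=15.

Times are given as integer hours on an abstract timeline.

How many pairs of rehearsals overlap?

Sorted by start: Chamber Rehearsal, Tech Warm-up, Percussion Run-through, Full Mixing, Rhythm Take, Strings Rehearsal, Sectional Soundcheck, Brass Soundcheck.
Tech Warm-up starts after Chamber Rehearsal ends, so nothing later overlaps Chamber Rehearsal either.
Percussion Run-through starts after Tech Warm-up ends, so nothing later overlaps Tech Warm-up either.
Full Mixing starts after Percussion Run-through ends, so nothing later overlaps Percussion Run-through either.
Rhythm Take starts after Full Mixing ends, so nothing later overlaps Full Mixing either.
Strings Rehearsal starts after Rhythm Take ends, so nothing later overlaps Rhythm Take either.
Sectional Soundcheck starts after Strings Rehearsal ends, so nothing later overlaps Strings Rehearsal either.
Brass Soundcheck starts after Sectional Soundcheck ends.
No pair overlaps.

0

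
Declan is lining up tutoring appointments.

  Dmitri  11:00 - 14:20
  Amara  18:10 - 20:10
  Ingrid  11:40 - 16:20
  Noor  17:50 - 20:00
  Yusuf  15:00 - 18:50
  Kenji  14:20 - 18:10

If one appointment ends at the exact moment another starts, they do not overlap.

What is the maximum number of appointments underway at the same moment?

3

Sort all start/end points and keep a running count:
11:00 start Dmitri → 1
11:40 start Ingrid → 2
14:20 end Dmitri → 1
14:20 start Kenji → 2
15:00 start Yusuf → 3
16:20 end Ingrid → 2
17:50 start Noor → 3
18:10 end Kenji → 2
18:10 start Amara → 3
18:50 end Yusuf → 2
20:00 end Noor → 1
20:10 end Amara → 0
Peak is 3, at 15:00 (Ingrid, Kenji, Yusuf).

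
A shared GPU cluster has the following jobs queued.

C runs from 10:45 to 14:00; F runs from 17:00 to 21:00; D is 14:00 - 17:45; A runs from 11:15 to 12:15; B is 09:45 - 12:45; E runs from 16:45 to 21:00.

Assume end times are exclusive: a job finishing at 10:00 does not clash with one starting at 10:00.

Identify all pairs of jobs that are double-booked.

Check each pair: they overlap iff neither finishes before the other starts.
Sorted by start: B, C, A, D, E, F.
C starts before B ends → B and C overlap.
A starts before B ends → B and A overlap.
D starts after B ends, so nothing later overlaps B either.
A starts before C ends → C and A overlap.
D starts exactly when C ends (back-to-back, no overlap), so nothing later overlaps C either.
D starts after A ends, so nothing later overlaps A either.
E starts before D ends → D and E overlap.
F starts before D ends → D and F overlap.
F starts before E ends → E and F overlap.

A & B, A & C, B & C, D & E, D & F, E & F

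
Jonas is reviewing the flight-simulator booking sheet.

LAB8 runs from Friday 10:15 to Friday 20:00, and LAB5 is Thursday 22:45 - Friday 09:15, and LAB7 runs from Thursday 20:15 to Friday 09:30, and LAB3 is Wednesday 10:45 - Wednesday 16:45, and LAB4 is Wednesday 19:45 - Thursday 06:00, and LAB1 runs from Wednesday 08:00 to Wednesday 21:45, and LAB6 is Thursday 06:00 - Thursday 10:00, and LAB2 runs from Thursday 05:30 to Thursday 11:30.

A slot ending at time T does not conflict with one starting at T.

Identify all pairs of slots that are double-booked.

Check each pair: they overlap iff neither finishes before the other starts.
Sorted by start: LAB1, LAB3, LAB4, LAB2, LAB6, LAB7, LAB5, LAB8.
LAB3 starts before LAB1 ends → LAB1 and LAB3 overlap.
LAB4 starts before LAB1 ends → LAB1 and LAB4 overlap.
LAB2 starts after LAB1 ends, so LAB1 has no further overlaps.
LAB4 starts after LAB3 ends, so LAB3 has no further overlaps.
LAB2 starts before LAB4 ends → LAB4 and LAB2 overlap.
LAB6 starts exactly when LAB4 ends (back-to-back, no overlap), so LAB4 has no further overlaps.
LAB6 starts before LAB2 ends → LAB2 and LAB6 overlap.
LAB7 starts after LAB2 ends, so LAB2 has no further overlaps.
LAB7 starts after LAB6 ends, so LAB6 has no further overlaps.
LAB5 starts before LAB7 ends → LAB7 and LAB5 overlap.
LAB8 starts after LAB7 ends.
LAB8 starts after LAB5 ends.

LAB1 & LAB3, LAB1 & LAB4, LAB2 & LAB4, LAB2 & LAB6, LAB5 & LAB7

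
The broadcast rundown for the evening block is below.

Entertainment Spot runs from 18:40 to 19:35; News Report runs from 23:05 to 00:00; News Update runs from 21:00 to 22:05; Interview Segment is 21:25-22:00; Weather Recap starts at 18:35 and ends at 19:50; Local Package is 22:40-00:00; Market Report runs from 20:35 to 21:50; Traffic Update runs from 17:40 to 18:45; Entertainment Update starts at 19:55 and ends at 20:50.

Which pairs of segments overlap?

Sorted by start: Traffic Update, Weather Recap, Entertainment Spot, Entertainment Update, Market Report, News Update, Interview Segment, Local Package, News Report.
Weather Recap starts before Traffic Update ends → Traffic Update and Weather Recap overlap.
Entertainment Spot starts before Traffic Update ends → Traffic Update and Entertainment Spot overlap.
Entertainment Update starts after Traffic Update ends — done with Traffic Update.
Entertainment Spot starts before Weather Recap ends → Weather Recap and Entertainment Spot overlap.
Entertainment Update starts after Weather Recap ends — done with Weather Recap.
Entertainment Update starts after Entertainment Spot ends — done with Entertainment Spot.
Market Report starts before Entertainment Update ends → Entertainment Update and Market Report overlap.
News Update starts after Entertainment Update ends — done with Entertainment Update.
News Update starts before Market Report ends → Market Report and News Update overlap.
Interview Segment starts before Market Report ends → Market Report and Interview Segment overlap.
Local Package starts after Market Report ends — done with Market Report.
Interview Segment starts before News Update ends → News Update and Interview Segment overlap.
Local Package starts after News Update ends — done with News Update.
Local Package starts after Interview Segment ends — done with Interview Segment.
News Report starts before Local Package ends → Local Package and News Report overlap.

Entertainment Spot & Traffic Update, Entertainment Spot & Weather Recap, Entertainment Update & Market Report, Interview Segment & Market Report, Interview Segment & News Update, Local Package & News Report, Market Report & News Update, Traffic Update & Weather Recap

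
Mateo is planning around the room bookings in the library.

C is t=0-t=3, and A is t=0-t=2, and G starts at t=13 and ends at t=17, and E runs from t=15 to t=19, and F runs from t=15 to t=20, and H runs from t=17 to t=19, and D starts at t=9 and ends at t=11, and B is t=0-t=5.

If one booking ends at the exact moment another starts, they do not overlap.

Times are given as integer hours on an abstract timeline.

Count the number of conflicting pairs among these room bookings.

Sorted by start: A, B, C, D, G, E, F, H.
B starts before A ends → A and B overlap.
C starts before A ends → A and C overlap.
D starts after A ends, so A has no further overlaps.
C starts before B ends → B and C overlap.
D starts after B ends, so B has no further overlaps.
D starts after C ends, so C has no further overlaps.
G starts after D ends, so D has no further overlaps.
E starts before G ends → G and E overlap.
F starts before G ends → G and F overlap.
H starts exactly when G ends (back-to-back, no overlap).
F starts before E ends → E and F overlap.
H starts before E ends → E and H overlap.
H starts before F ends → F and H overlap.
Overlapping pairs: A & B, A & C, B & C, E & F, E & G, E & H, F & G, F & H — 8 in total.

8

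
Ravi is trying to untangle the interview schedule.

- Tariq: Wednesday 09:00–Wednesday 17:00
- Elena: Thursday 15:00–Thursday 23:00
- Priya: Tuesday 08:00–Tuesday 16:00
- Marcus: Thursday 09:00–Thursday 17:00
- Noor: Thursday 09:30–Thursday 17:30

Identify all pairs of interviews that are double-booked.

Sorted by start: Priya, Tariq, Marcus, Noor, Elena.
Tariq starts after Priya ends; Priya is clear from here.
Marcus starts after Tariq ends; Tariq is clear from here.
Noor starts before Marcus ends → Marcus and Noor overlap.
Elena starts before Marcus ends → Marcus and Elena overlap.
Elena starts before Noor ends → Noor and Elena overlap.

Elena & Marcus, Elena & Noor, Marcus & Noor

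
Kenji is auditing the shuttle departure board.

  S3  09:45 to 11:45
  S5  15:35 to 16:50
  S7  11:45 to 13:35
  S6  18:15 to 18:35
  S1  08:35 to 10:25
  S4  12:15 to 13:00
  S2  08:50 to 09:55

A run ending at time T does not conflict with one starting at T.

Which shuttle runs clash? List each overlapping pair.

Sorted by start: S1, S2, S3, S7, S4, S5, S6.
S2 starts before S1 ends → S1 and S2 overlap.
S3 starts before S1 ends → S1 and S3 overlap.
S7 starts after S1 ends, so nothing later overlaps S1 either.
S3 starts before S2 ends → S2 and S3 overlap.
S7 starts after S2 ends, so nothing later overlaps S2 either.
S7 starts exactly when S3 ends (back-to-back, no overlap), so nothing later overlaps S3 either.
S4 starts before S7 ends → S7 and S4 overlap.
S5 starts after S7 ends, so nothing later overlaps S7 either.
S5 starts after S4 ends, so nothing later overlaps S4 either.
S6 starts after S5 ends.

S1 & S2, S1 & S3, S2 & S3, S4 & S7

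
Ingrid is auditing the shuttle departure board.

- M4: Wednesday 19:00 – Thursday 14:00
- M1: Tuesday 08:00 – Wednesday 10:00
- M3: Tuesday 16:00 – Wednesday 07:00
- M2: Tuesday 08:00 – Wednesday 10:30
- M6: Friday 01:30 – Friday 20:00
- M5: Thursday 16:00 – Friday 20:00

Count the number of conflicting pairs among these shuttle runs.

Sorted by start: M1, M2, M3, M4, M5, M6.
M2 starts before M1 ends → M1 and M2 overlap.
M3 starts before M1 ends → M1 and M3 overlap.
M4 starts after M1 ends — done with M1.
M3 starts before M2 ends → M2 and M3 overlap.
M4 starts after M2 ends — done with M2.
M4 starts after M3 ends — done with M3.
M5 starts after M4 ends — done with M4.
M6 starts before M5 ends → M5 and M6 overlap.
Overlapping pairs: M1 & M2, M1 & M3, M2 & M3, M5 & M6 — 4 in total.

4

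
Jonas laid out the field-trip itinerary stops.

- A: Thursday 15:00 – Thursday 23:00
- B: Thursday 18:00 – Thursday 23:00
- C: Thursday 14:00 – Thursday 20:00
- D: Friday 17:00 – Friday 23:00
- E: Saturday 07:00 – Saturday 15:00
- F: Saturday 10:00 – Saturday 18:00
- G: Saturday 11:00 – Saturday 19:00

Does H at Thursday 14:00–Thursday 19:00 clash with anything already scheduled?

Yes — it overlaps A, B, C

C: starts Thursday 14:00 before H ends Thursday 19:00, and ends Thursday 20:00 after H starts Thursday 14:00 → overlap.
A: starts Thursday 15:00 before H ends Thursday 19:00, and ends Thursday 23:00 after H starts Thursday 14:00 → overlap.
B: starts Thursday 18:00 before H ends Thursday 19:00, and ends Thursday 23:00 after H starts Thursday 14:00 → overlap.
D: starts Friday 17:00 at or after H ends Thursday 19:00 → clear.
E: starts Saturday 07:00 at or after H ends Thursday 19:00 → clear.
F: starts Saturday 10:00 at or after H ends Thursday 19:00 → clear.
G: starts Saturday 11:00 at or after H ends Thursday 19:00 → clear.
H overlaps A, B, C.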